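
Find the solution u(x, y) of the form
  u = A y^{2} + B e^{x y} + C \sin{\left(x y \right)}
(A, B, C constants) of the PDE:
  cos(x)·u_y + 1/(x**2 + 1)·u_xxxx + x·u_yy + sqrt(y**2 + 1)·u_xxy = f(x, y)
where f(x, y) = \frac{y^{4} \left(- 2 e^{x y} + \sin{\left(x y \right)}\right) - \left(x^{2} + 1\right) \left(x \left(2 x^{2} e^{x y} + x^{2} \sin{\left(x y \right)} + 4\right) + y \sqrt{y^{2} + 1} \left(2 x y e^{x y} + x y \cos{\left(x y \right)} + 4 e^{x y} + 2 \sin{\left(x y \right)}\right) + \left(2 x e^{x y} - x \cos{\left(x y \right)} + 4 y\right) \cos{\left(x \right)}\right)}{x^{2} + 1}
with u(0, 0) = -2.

Substitute the ansatz u = A y^{2} + B e^{x y} + C \sin{\left(x y \right)} into the left-hand side.
Derivatives of the ansatz:
  u_y = 2 A y + B x e^{x y} + C x \cos{\left(x y \right)}
  u_xxxx = B y^{4} e^{x y} + C y^{4} \sin{\left(x y \right)}
  u_yy = 2 A + B x^{2} e^{x y} - C x^{2} \sin{\left(x y \right)}
  u_xxy = B x y^{2} e^{x y} + 2 B y e^{x y} - C x y^{2} \cos{\left(x y \right)} - 2 C y \sin{\left(x y \right)}
Term by term:
  cos(x)·u_y = 2 A y \cos{\left(x \right)} + B x e^{x y} \cos{\left(x \right)} + C x \cos{\left(x \right)} \cos{\left(x y \right)}
  1/(x**2 + 1)·u_xxxx = \frac{B y^{4} e^{x y}}{x^{2} + 1} + \frac{C y^{4} \sin{\left(x y \right)}}{x^{2} + 1}
  x·u_yy = 2 A x + B x^{3} e^{x y} - C x^{3} \sin{\left(x y \right)}
  sqrt(y**2 + 1)·u_xxy = B x y^{2} \sqrt{y^{2} + 1} e^{x y} + 2 B y \sqrt{y^{2} + 1} e^{x y} - C x y^{2} \sqrt{y^{2} + 1} \cos{\left(x y \right)} - 2 C y \sqrt{y^{2} + 1} \sin{\left(x y \right)}
So the left-hand side equals
  2 A x + 2 A y \cos{\left(x \right)} + B x^{3} e^{x y} + B x y^{2} \sqrt{y^{2} + 1} e^{x y} + B x e^{x y} \cos{\left(x \right)} + \frac{B y^{4} e^{x y}}{x^{2} + 1} + 2 B y \sqrt{y^{2} + 1} e^{x y} - C x^{3} \sin{\left(x y \right)} - C x y^{2} \sqrt{y^{2} + 1} \cos{\left(x y \right)} + C x \cos{\left(x \right)} \cos{\left(x y \right)} + \frac{C y^{4} \sin{\left(x y \right)}}{x^{2} + 1} - 2 C y \sqrt{y^{2} + 1} \sin{\left(x y \right)}
This must equal f(x, y) identically; expanded, f = - 2 x^{3} e^{x y} - x^{3} \sin{\left(x y \right)} - 2 x y^{2} \sqrt{y^{2} + 1} e^{x y} - x y^{2} \sqrt{y^{2} + 1} \cos{\left(x y \right)} - 2 x e^{x y} \cos{\left(x \right)} + x \cos{\left(x \right)} \cos{\left(x y \right)} - 4 x - \frac{2 y^{4} e^{x y}}{x^{2} + 1} + \frac{y^{4} \sin{\left(x y \right)}}{x^{2} + 1} - 4 y \sqrt{y^{2} + 1} e^{x y} - 2 y \sqrt{y^{2} + 1} \sin{\left(x y \right)} - 4 y \cos{\left(x \right)}.
Matching coefficients of the independent functions:
  [x, y \cos{\left(x \right)}]:  2 A = -4
  [x^{3} e^{x y}, x e^{x y} \cos{\left(x \right)}, \frac{y^{4} e^{x y}}{x^{2} + 1}, x y^{2} \sqrt{y^{2} + 1} e^{x y}]:  B = -2
  [x^{3} \sin{\left(x y \right)}, x y^{2} \sqrt{y^{2} + 1} \cos{\left(x y \right)}]:  - C = -1
  [x \cos{\left(x \right)} \cos{\left(x y \right)}, \frac{y^{4} \sin{\left(x y \right)}}{x^{2} + 1}]:  C = 1
  [y \sqrt{y^{2} + 1} e^{x y}]:  2 B = -4
  [y \sqrt{y^{2} + 1} \sin{\left(x y \right)}]:  - 2 C = -2
Solving: A = -2, B = -2, C = 1.
Check against the point condition:
  u(0, 0) = -2  ⟹  B = -2  ✓
Hence u(x, y) = - 2 y^{2} - 2 e^{x y} + \sin{\left(x y \right)}.

Answer: u(x, y) = - 2 y^{2} - 2 e^{x y} + \sin{\left(x y \right)}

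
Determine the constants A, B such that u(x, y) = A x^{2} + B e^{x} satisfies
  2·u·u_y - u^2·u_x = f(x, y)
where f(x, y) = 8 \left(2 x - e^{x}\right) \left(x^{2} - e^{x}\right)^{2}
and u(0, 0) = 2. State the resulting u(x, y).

Substitute the ansatz u = A x^{2} + B e^{x} into the left-hand side.
Derivatives of the ansatz:
  u_y = 0
  u_x = 2 A x + B e^{x}
Term by term:
  2·u·u_y = 0
  -u^2·u_x = - 2 A^{3} x^{5} - A^{2} B x^{4} e^{x} - 4 A^{2} B x^{3} e^{x} - 2 A B^{2} x^{2} e^{2 x} - 2 A B^{2} x e^{2 x} - B^{3} e^{3 x}
So the left-hand side equals
  - 2 A^{3} x^{5} - A^{2} B x^{4} e^{x} - 4 A^{2} B x^{3} e^{x} - 2 A B^{2} x^{2} e^{2 x} - 2 A B^{2} x e^{2 x} - B^{3} e^{3 x}
This must equal f(x, y) identically; expanded, f = 16 x^{5} - 8 x^{4} e^{x} - 32 x^{3} e^{x} + 16 x^{2} e^{2 x} + 16 x e^{2 x} - 8 e^{3 x}.
Matching coefficients of the independent functions:
  [x^{5}]:  - 2 A^{3} = 16
  [x e^{2 x}, x^{2} e^{2 x}]:  - 2 A B^{2} = 16
  [x^{3} e^{x}]:  - 4 A^{2} B = -32
  [x^{4} e^{x}]:  - A^{2} B = -8
  [e^{3 x}]:  - B^{3} = -8
Solving: A = -2, B = 2.
Check against the point condition:
  u(0, 0) = 2  ⟹  B = 2  ✓
Hence u(x, y) = - 2 x^{2} + 2 e^{x}.

Answer: u(x, y) = - 2 x^{2} + 2 e^{x}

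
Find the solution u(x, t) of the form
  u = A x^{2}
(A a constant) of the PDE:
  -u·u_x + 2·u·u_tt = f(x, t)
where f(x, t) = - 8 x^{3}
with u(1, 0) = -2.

Substitute the ansatz u = A x^{2} into the left-hand side.
Derivatives of the ansatz:
  u_x = 2 A x
  u_tt = 0
Term by term:
  -u·u_x = - 2 A^{2} x^{3}
  2·u·u_tt = 0
So the left-hand side equals
  - 2 A^{2} x^{3}
This must equal f(x, t) = - 8 x^{3} identically.
Matching coefficients of the independent functions:
  [x^{3}]:  - 2 A^{2} = -8
These equations allow (A) = (-2) or (2).
Impose the point condition(s):
  u(1, 0) = -2  ⟹  A = -2
Only A = -2 satisfies everything.
Hence u(x, t) = - 2 x^{2}.

Answer: u(x, t) = - 2 x^{2}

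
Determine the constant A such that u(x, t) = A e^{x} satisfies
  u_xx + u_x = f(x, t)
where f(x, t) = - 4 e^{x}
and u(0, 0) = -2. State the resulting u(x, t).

Substitute the ansatz u = A e^{x} into the left-hand side.
Derivatives of the ansatz:
  u_xx = A e^{x}
  u_x = A e^{x}
Term by term:
  u_xx = A e^{x}
  u_x = A e^{x}
So the left-hand side equals
  2 A e^{x}
This must equal f(x, t) = - 4 e^{x} identically.
Matching coefficients of the independent functions:
  [e^{x}]:  2 A = -4
Solving: A = -2.
Check against the point condition:
  u(0, 0) = -2  ⟹  A = -2  ✓
Hence u(x, t) = - 2 e^{x}.

Answer: u(x, t) = - 2 e^{x}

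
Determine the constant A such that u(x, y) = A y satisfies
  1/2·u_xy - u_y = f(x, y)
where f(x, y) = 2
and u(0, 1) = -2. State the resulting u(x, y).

Answer: u(x, y) = - 2 y

Derivation:
Substitute the ansatz u = A y into the left-hand side.
Derivatives of the ansatz:
  u_xy = 0
  u_y = A
Term by term:
  1/2·u_xy = 0
  -u_y = - A
So the left-hand side equals
  - A
This must equal f(x, y) = 2 identically.
Matching coefficients of the independent functions:
  [constant term]:  - A = 2
Solving: A = -2.
Check against the point condition:
  u(0, 1) = -2  ⟹  A = -2  ✓
Hence u(x, y) = - 2 y.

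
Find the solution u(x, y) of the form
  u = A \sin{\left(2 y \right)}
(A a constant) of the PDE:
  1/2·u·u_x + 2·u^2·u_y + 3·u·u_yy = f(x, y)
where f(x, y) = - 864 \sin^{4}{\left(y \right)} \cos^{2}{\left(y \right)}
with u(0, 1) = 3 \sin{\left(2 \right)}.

Answer: u(x, y) = 3 \sin{\left(2 y \right)}

Derivation:
Substitute the ansatz u = A \sin{\left(2 y \right)} into the left-hand side.
Derivatives of the ansatz:
  u_x = 0
  u_y = 2 A \cos{\left(2 y \right)}
  u_yy = - 4 A \sin{\left(2 y \right)}
Term by term:
  1/2·u·u_x = 0
  2·u^2·u_y = 4 A^{3} \sin^{2}{\left(2 y \right)} \cos{\left(2 y \right)}
  3·u·u_yy = - 12 A^{2} \sin^{2}{\left(2 y \right)}
So the left-hand side equals
  4 A^{3} \sin^{2}{\left(2 y \right)} \cos{\left(2 y \right)} - 12 A^{2} \sin^{2}{\left(2 y \right)}
This must equal f(x, y) identically; expanded, f = 108 \sin^{2}{\left(2 y \right)} \cos{\left(2 y \right)} - 108 \sin^{2}{\left(2 y \right)}.
Matching coefficients of the independent functions:
  [\sin^{2}{\left(2 y \right)} \cos{\left(2 y \right)}]:  4 A^{3} = 108
  [\sin^{2}{\left(2 y \right)}]:  - 12 A^{2} = -108
Solving: A = 3.
Check against the point condition:
  u(0, 1) = 3 \sin{\left(2 \right)}  ⟹  A \sin{\left(2 \right)} = 3 \sin{\left(2 \right)}  ✓
Hence u(x, y) = 3 \sin{\left(2 y \right)}.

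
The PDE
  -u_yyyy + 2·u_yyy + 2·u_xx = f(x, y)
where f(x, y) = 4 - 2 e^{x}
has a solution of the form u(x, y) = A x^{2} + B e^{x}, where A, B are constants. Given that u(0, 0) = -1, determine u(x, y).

Substitute the ansatz u = A x^{2} + B e^{x} into the left-hand side.
Derivatives of the ansatz:
  u_yyyy = 0
  u_yyy = 0
  u_xx = 2 A + B e^{x}
Term by term:
  -u_yyyy = 0
  2·u_yyy = 0
  2·u_xx = 4 A + 2 B e^{x}
So the left-hand side equals
  4 A + 2 B e^{x}
This must equal f(x, y) = 4 - 2 e^{x} identically.
Matching coefficients of the independent functions:
  [constant term]:  4 A = 4
  [e^{x}]:  2 B = -2
Solving: A = 1, B = -1.
Check against the point condition:
  u(0, 0) = -1  ⟹  B = -1  ✓
Hence u(x, y) = x^{2} - e^{x}.

Answer: u(x, y) = x^{2} - e^{x}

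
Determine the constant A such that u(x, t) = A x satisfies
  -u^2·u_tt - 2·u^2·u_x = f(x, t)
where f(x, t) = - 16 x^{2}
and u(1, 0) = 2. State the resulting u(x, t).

Answer: u(x, t) = 2 x

Derivation:
Substitute the ansatz u = A x into the left-hand side.
Derivatives of the ansatz:
  u_tt = 0
  u_x = A
Term by term:
  -u^2·u_tt = 0
  -2·u^2·u_x = - 2 A^{3} x^{2}
So the left-hand side equals
  - 2 A^{3} x^{2}
This must equal f(x, t) = - 16 x^{2} identically.
Matching coefficients of the independent functions:
  [x^{2}]:  - 2 A^{3} = -16
Solving: A = 2.
Check against the point condition:
  u(1, 0) = 2  ⟹  A = 2  ✓
Hence u(x, t) = 2 x.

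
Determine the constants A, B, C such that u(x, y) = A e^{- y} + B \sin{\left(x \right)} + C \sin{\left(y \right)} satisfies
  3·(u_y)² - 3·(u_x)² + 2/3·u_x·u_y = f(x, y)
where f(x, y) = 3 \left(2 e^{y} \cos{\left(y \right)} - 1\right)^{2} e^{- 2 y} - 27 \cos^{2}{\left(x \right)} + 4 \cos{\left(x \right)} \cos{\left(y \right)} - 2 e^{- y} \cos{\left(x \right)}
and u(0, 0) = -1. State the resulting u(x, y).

Substitute the ansatz u = A e^{- y} + B \sin{\left(x \right)} + C \sin{\left(y \right)} into the left-hand side.
Derivatives of the ansatz:
  u_y = - A e^{- y} + C \cos{\left(y \right)}
  u_x = B \cos{\left(x \right)}
Term by term:
  3·(u_y)² = 3 A^{2} e^{- 2 y} - 6 A C e^{- y} \cos{\left(y \right)} + 3 C^{2} \cos^{2}{\left(y \right)}
  -3·(u_x)² = - 3 B^{2} \cos^{2}{\left(x \right)}
  2/3·u_x·u_y = - \frac{2 A B e^{- y} \cos{\left(x \right)}}{3} + \frac{2 B C \cos{\left(x \right)} \cos{\left(y \right)}}{3}
So the left-hand side equals
  3 A^{2} e^{- 2 y} - \frac{2 A B e^{- y} \cos{\left(x \right)}}{3} - 6 A C e^{- y} \cos{\left(y \right)} - 3 B^{2} \cos^{2}{\left(x \right)} + \frac{2 B C \cos{\left(x \right)} \cos{\left(y \right)}}{3} + 3 C^{2} \cos^{2}{\left(y \right)}
This must equal f(x, y) identically; expanded, f = - 27 \cos^{2}{\left(x \right)} + 4 \cos{\left(x \right)} \cos{\left(y \right)} + 12 \cos^{2}{\left(y \right)} - 2 e^{- y} \cos{\left(x \right)} - 12 e^{- y} \cos{\left(y \right)} + 3 e^{- 2 y}.
Matching coefficients of the independent functions:
  [e^{- y} \cos{\left(x \right)}]:  - \frac{2 A B}{3} = -2
  [e^{- y} \cos{\left(y \right)}]:  - 6 A C = -12
  [\cos{\left(x \right)} \cos{\left(y \right)}]:  \frac{2 B C}{3} = 4
  [e^{- 2 y}]:  3 A^{2} = 3
  [\cos^{2}{\left(x \right)}]:  - 3 B^{2} = -27
  [\cos^{2}{\left(y \right)}]:  3 C^{2} = 12
These equations allow (A, B, C) = (-1, -3, -2) or (1, 3, 2).
Impose the point condition(s):
  u(0, 0) = -1  ⟹  A = -1
Only A = -1, B = -3, C = -2 satisfies everything.
Hence u(x, y) = - 3 \sin{\left(x \right)} - 2 \sin{\left(y \right)} - e^{- y}.

Answer: u(x, y) = - 3 \sin{\left(x \right)} - 2 \sin{\left(y \right)} - e^{- y}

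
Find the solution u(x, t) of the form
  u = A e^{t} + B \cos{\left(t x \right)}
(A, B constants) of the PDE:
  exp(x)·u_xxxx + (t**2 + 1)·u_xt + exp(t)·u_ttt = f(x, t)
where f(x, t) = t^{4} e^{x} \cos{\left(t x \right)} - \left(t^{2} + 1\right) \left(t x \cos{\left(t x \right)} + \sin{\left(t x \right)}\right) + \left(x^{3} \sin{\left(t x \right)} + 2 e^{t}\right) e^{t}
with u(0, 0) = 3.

Answer: u(x, t) = 2 e^{t} + \cos{\left(t x \right)}

Derivation:
Substitute the ansatz u = A e^{t} + B \cos{\left(t x \right)} into the left-hand side.
Derivatives of the ansatz:
  u_xxxx = B t^{4} \cos{\left(t x \right)}
  u_xt = - B t x \cos{\left(t x \right)} - B \sin{\left(t x \right)}
  u_ttt = A e^{t} + B x^{3} \sin{\left(t x \right)}
Term by term:
  exp(x)·u_xxxx = B t^{4} e^{x} \cos{\left(t x \right)}
  (t**2 + 1)·u_xt = - B t^{3} x \cos{\left(t x \right)} - B t^{2} \sin{\left(t x \right)} - B t x \cos{\left(t x \right)} - B \sin{\left(t x \right)}
  exp(t)·u_ttt = A e^{2 t} + B x^{3} e^{t} \sin{\left(t x \right)}
So the left-hand side equals
  A e^{2 t} + B t^{4} e^{x} \cos{\left(t x \right)} - B t^{3} x \cos{\left(t x \right)} - B t^{2} \sin{\left(t x \right)} - B t x \cos{\left(t x \right)} + B x^{3} e^{t} \sin{\left(t x \right)} - B \sin{\left(t x \right)}
This must equal f(x, t) identically; expanded, f = t^{4} e^{x} \cos{\left(t x \right)} - t^{3} x \cos{\left(t x \right)} - t^{2} \sin{\left(t x \right)} - t x \cos{\left(t x \right)} + x^{3} e^{t} \sin{\left(t x \right)} + 2 e^{2 t} - \sin{\left(t x \right)}.
Matching coefficients of the independent functions:
  [t^{2} \sin{\left(t x \right)}, t x \cos{\left(t x \right)}, t^{3} x \cos{\left(t x \right)}, \sin{\left(t x \right)}]:  - B = -1
  [t^{4} e^{x} \cos{\left(t x \right)}, x^{3} e^{t} \sin{\left(t x \right)}]:  B = 1
  [e^{2 t}]:  A = 2
Solving: A = 2, B = 1.
Check against the point condition:
  u(0, 0) = 3  ⟹  A + B = 3  ✓
Hence u(x, t) = 2 e^{t} + \cos{\left(t x \right)}.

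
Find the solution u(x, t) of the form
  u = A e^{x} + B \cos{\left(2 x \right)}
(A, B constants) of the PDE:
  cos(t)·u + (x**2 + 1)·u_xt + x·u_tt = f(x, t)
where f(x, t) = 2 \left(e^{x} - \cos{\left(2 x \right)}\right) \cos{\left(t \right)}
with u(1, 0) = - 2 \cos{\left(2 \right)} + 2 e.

Substitute the ansatz u = A e^{x} + B \cos{\left(2 x \right)} into the left-hand side.
Derivatives of the ansatz:
  u_xt = 0
  u_tt = 0
Term by term:
  cos(t)·u = A e^{x} \cos{\left(t \right)} + B \cos{\left(t \right)} \cos{\left(2 x \right)}
  (x**2 + 1)·u_xt = 0
  x·u_tt = 0
So the left-hand side equals
  A e^{x} \cos{\left(t \right)} + B \cos{\left(t \right)} \cos{\left(2 x \right)}
This must equal f(x, t) identically; expanded, f = 2 e^{x} \cos{\left(t \right)} - 2 \cos{\left(t \right)} \cos{\left(2 x \right)}.
Matching coefficients of the independent functions:
  [e^{x} \cos{\left(t \right)}]:  A = 2
  [\cos{\left(t \right)} \cos{\left(2 x \right)}]:  B = -2
Solving: A = 2, B = -2.
Check against the point condition:
  u(1, 0) = - 2 \cos{\left(2 \right)} + 2 e  ⟹  e A + B \cos{\left(2 \right)} = - 2 \cos{\left(2 \right)} + 2 e  ✓
Hence u(x, t) = 2 e^{x} - 2 \cos{\left(2 x \right)}.

Answer: u(x, t) = 2 e^{x} - 2 \cos{\left(2 x \right)}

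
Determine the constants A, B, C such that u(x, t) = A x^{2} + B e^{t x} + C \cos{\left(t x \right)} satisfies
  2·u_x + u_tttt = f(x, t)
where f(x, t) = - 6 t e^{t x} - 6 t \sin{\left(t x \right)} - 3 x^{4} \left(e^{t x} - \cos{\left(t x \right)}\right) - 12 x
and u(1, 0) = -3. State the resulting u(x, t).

Substitute the ansatz u = A x^{2} + B e^{t x} + C \cos{\left(t x \right)} into the left-hand side.
Derivatives of the ansatz:
  u_x = 2 A x + B t e^{t x} - C t \sin{\left(t x \right)}
  u_tttt = B x^{4} e^{t x} + C x^{4} \cos{\left(t x \right)}
Term by term:
  2·u_x = 4 A x + 2 B t e^{t x} - 2 C t \sin{\left(t x \right)}
  u_tttt = B x^{4} e^{t x} + C x^{4} \cos{\left(t x \right)}
So the left-hand side equals
  4 A x + 2 B t e^{t x} + B x^{4} e^{t x} - 2 C t \sin{\left(t x \right)} + C x^{4} \cos{\left(t x \right)}
This must equal f(x, t) identically; expanded, f = - 6 t e^{t x} - 6 t \sin{\left(t x \right)} - 3 x^{4} e^{t x} + 3 x^{4} \cos{\left(t x \right)} - 12 x.
Matching coefficients of the independent functions:
  [x]:  4 A = -12
  [t e^{t x}]:  2 B = -6
  [t \sin{\left(t x \right)}]:  - 2 C = -6
  [x^{4} e^{t x}]:  B = -3
  [x^{4} \cos{\left(t x \right)}]:  C = 3
Solving: A = -3, B = -3, C = 3.
Check against the point condition:
  u(1, 0) = -3  ⟹  A + B + C = -3  ✓
Hence u(x, t) = - 3 x^{2} - 3 e^{t x} + 3 \cos{\left(t x \right)}.

Answer: u(x, t) = - 3 x^{2} - 3 e^{t x} + 3 \cos{\left(t x \right)}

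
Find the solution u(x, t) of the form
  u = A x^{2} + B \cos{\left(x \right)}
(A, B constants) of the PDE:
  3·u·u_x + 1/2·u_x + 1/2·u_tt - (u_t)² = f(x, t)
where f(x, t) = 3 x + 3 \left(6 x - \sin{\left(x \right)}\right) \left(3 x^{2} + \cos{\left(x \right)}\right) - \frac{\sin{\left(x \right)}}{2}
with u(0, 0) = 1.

Substitute the ansatz u = A x^{2} + B \cos{\left(x \right)} into the left-hand side.
Derivatives of the ansatz:
  u_x = 2 A x - B \sin{\left(x \right)}
  u_tt = 0
  u_t = 0
Term by term:
  3·u·u_x = 6 A^{2} x^{3} - 3 A B x^{2} \sin{\left(x \right)} + 6 A B x \cos{\left(x \right)} - 3 B^{2} \sin{\left(x \right)} \cos{\left(x \right)}
  1/2·u_x = A x - \frac{B \sin{\left(x \right)}}{2}
  1/2·u_tt = 0
  -(u_t)² = 0
So the left-hand side equals
  6 A^{2} x^{3} - 3 A B x^{2} \sin{\left(x \right)} + 6 A B x \cos{\left(x \right)} + A x - 3 B^{2} \sin{\left(x \right)} \cos{\left(x \right)} - \frac{B \sin{\left(x \right)}}{2}
This must equal f(x, t) identically; expanded, f = 54 x^{3} - 9 x^{2} \sin{\left(x \right)} + 18 x \cos{\left(x \right)} + 3 x - 3 \sin{\left(x \right)} \cos{\left(x \right)} - \frac{\sin{\left(x \right)}}{2}.
Matching coefficients of the independent functions:
  [x]:  A = 3
  [x^{3}]:  6 A^{2} = 54
  [x \cos{\left(x \right)}]:  6 A B = 18
  [x^{2} \sin{\left(x \right)}]:  - 3 A B = -9
  [\sin{\left(x \right)} \cos{\left(x \right)}]:  - 3 B^{2} = -3
  [\sin{\left(x \right)}]:  - \frac{B}{2} = - \frac{1}{2}
Solving: A = 3, B = 1.
Check against the point condition:
  u(0, 0) = 1  ⟹  B = 1  ✓
Hence u(x, t) = 3 x^{2} + \cos{\left(x \right)}.

Answer: u(x, t) = 3 x^{2} + \cos{\left(x \right)}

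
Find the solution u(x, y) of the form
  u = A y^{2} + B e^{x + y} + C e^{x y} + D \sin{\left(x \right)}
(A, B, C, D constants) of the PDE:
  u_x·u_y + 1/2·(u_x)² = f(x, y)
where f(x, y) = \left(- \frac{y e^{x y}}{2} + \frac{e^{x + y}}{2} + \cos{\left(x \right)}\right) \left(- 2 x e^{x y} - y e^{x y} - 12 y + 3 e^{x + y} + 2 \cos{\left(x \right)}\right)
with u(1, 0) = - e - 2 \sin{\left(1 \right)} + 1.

Substitute the ansatz u = A y^{2} + B e^{x + y} + C e^{x y} + D \sin{\left(x \right)} into the left-hand side.
Derivatives of the ansatz:
  u_x = B e^{x} e^{y} + C y e^{x y} + D \cos{\left(x \right)}
  u_y = 2 A y + B e^{x} e^{y} + C x e^{x y}
Term by term:
  u_x·u_y = 2 A B y e^{x} e^{y} + 2 A C y^{2} e^{x y} + 2 A D y \cos{\left(x \right)} + B^{2} e^{2 x} e^{2 y} + B C x e^{x} e^{y} e^{x y} + B C y e^{x} e^{y} e^{x y} + B D e^{x} e^{y} \cos{\left(x \right)} + C^{2} x y e^{2 x y} + C D x e^{x y} \cos{\left(x \right)}
  1/2·(u_x)² = \frac{B^{2} e^{2 x} e^{2 y}}{2} + B C y e^{x} e^{y} e^{x y} + B D e^{x} e^{y} \cos{\left(x \right)} + \frac{C^{2} y^{2} e^{2 x y}}{2} + C D y e^{x y} \cos{\left(x \right)} + \frac{D^{2} \cos^{2}{\left(x \right)}}{2}
So the left-hand side equals
  2 A B y e^{x} e^{y} + 2 A C y^{2} e^{x y} + 2 A D y \cos{\left(x \right)} + \frac{3 B^{2} e^{2 x} e^{2 y}}{2} + B C x e^{x} e^{y} e^{x y} + 2 B C y e^{x} e^{y} e^{x y} + 2 B D e^{x} e^{y} \cos{\left(x \right)} + C^{2} x y e^{2 x y} + \frac{C^{2} y^{2} e^{2 x y}}{2} + C D x e^{x y} \cos{\left(x \right)} + C D y e^{x y} \cos{\left(x \right)} + \frac{D^{2} \cos^{2}{\left(x \right)}}{2}
This must equal f(x, y) identically; expanded, f = x y e^{2 x y} - x e^{x} e^{y} e^{x y} - 2 x e^{x y} \cos{\left(x \right)} + \frac{y^{2} e^{2 x y}}{2} + 6 y^{2} e^{x y} - 2 y e^{x} e^{y} e^{x y} - 6 y e^{x} e^{y} - 2 y e^{x y} \cos{\left(x \right)} - 12 y \cos{\left(x \right)} + \frac{3 e^{2 x} e^{2 y}}{2} + 4 e^{x} e^{y} \cos{\left(x \right)} + 2 \cos^{2}{\left(x \right)}.
Matching coefficients of the independent functions:
  [y \cos{\left(x \right)}]:  2 A D = -12
  [y^{2} e^{x y}]:  2 A C = 6
  [y^{2} e^{2 x y}]:  \frac{C^{2}}{2} = \frac{1}{2}
  [e^{2 x} e^{2 y}]:  \frac{3 B^{2}}{2} = \frac{3}{2}
  [x y e^{2 x y}]:  C^{2} = 1
  [x e^{x y} \cos{\left(x \right)}, y e^{x y} \cos{\left(x \right)}]:  C D = -2
  [y e^{x} e^{y}]:  2 A B = -6
  [e^{x} e^{y} \cos{\left(x \right)}]:  2 B D = 4
  [x e^{x} e^{y} e^{x y}]:  B C = -1
  [y e^{x} e^{y} e^{x y}]:  2 B C = -2
  [\cos^{2}{\left(x \right)}]:  \frac{D^{2}}{2} = 2
These equations allow (A, B, C, D) = (-3, 1, -1, 2) or (3, -1, 1, -2).
Impose the point condition(s):
  u(1, 0) = - e - 2 \sin{\left(1 \right)} + 1  ⟹  e B + C + D \sin{\left(1 \right)} = - e - 2 \sin{\left(1 \right)} + 1
Only A = 3, B = -1, C = 1, D = -2 satisfies everything.
Hence u(x, y) = 3 y^{2} + e^{x y} - e^{x + y} - 2 \sin{\left(x \right)}.

Answer: u(x, y) = 3 y^{2} + e^{x y} - e^{x + y} - 2 \sin{\left(x \right)}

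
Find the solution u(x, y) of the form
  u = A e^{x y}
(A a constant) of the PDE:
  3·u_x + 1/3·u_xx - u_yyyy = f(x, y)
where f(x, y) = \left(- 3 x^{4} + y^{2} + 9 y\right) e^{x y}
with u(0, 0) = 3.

Substitute the ansatz u = A e^{x y} into the left-hand side.
Derivatives of the ansatz:
  u_x = A y e^{x y}
  u_xx = A y^{2} e^{x y}
  u_yyyy = A x^{4} e^{x y}
Term by term:
  3·u_x = 3 A y e^{x y}
  1/3·u_xx = \frac{A y^{2} e^{x y}}{3}
  -u_yyyy = - A x^{4} e^{x y}
So the left-hand side equals
  - A x^{4} e^{x y} + \frac{A y^{2} e^{x y}}{3} + 3 A y e^{x y}
This must equal f(x, y) identically; expanded, f = - 3 x^{4} e^{x y} + y^{2} e^{x y} + 9 y e^{x y}.
Matching coefficients of the independent functions:
  [x^{4} e^{x y}]:  - A = -3
  [y e^{x y}]:  3 A = 9
  [y^{2} e^{x y}]:  \frac{A}{3} = 1
Solving: A = 3.
Check against the point condition:
  u(0, 0) = 3  ⟹  A = 3  ✓
Hence u(x, y) = 3 e^{x y}.

Answer: u(x, y) = 3 e^{x y}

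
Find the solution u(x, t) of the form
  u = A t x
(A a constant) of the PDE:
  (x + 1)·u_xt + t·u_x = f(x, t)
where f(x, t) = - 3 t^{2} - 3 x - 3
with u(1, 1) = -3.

Substitute the ansatz u = A t x into the left-hand side.
Derivatives of the ansatz:
  u_xt = A
  u_x = A t
Term by term:
  (x + 1)·u_xt = A x + A
  t·u_x = A t^{2}
So the left-hand side equals
  A t^{2} + A x + A
This must equal f(x, t) = - 3 t^{2} - 3 x - 3 identically.
Matching coefficients of the independent functions:
  [constant term, t^{2}, x]:  A = -3
Solving: A = -3.
Check against the point condition:
  u(1, 1) = -3  ⟹  A = -3  ✓
Hence u(x, t) = - 3 t x.

Answer: u(x, t) = - 3 t x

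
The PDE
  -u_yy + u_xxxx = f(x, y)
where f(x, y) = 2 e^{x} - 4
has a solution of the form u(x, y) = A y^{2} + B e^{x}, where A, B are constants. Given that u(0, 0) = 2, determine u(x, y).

Substitute the ansatz u = A y^{2} + B e^{x} into the left-hand side.
Derivatives of the ansatz:
  u_yy = 2 A
  u_xxxx = B e^{x}
Term by term:
  -u_yy = - 2 A
  u_xxxx = B e^{x}
So the left-hand side equals
  - 2 A + B e^{x}
This must equal f(x, y) = 2 e^{x} - 4 identically.
Matching coefficients of the independent functions:
  [constant term]:  - 2 A = -4
  [e^{x}]:  B = 2
Solving: A = 2, B = 2.
Check against the point condition:
  u(0, 0) = 2  ⟹  B = 2  ✓
Hence u(x, y) = 2 y^{2} + 2 e^{x}.

Answer: u(x, y) = 2 y^{2} + 2 e^{x}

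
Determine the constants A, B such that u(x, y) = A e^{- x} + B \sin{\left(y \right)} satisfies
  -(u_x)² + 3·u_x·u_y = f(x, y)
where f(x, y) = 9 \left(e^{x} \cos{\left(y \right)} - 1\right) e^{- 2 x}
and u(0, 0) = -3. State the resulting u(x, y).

Substitute the ansatz u = A e^{- x} + B \sin{\left(y \right)} into the left-hand side.
Derivatives of the ansatz:
  u_x = - A e^{- x}
  u_y = B \cos{\left(y \right)}
Term by term:
  -(u_x)² = - A^{2} e^{- 2 x}
  3·u_x·u_y = - 3 A B e^{- x} \cos{\left(y \right)}
So the left-hand side equals
  - A^{2} e^{- 2 x} - 3 A B e^{- x} \cos{\left(y \right)}
This must equal f(x, y) identically; expanded, f = 9 e^{- x} \cos{\left(y \right)} - 9 e^{- 2 x}.
Matching coefficients of the independent functions:
  [e^{- x} \cos{\left(y \right)}]:  - 3 A B = 9
  [e^{- 2 x}]:  - A^{2} = -9
These equations allow (A, B) = (-3, 1) or (3, -1).
Impose the point condition(s):
  u(0, 0) = -3  ⟹  A = -3
Only A = -3, B = 1 satisfies everything.
Hence u(x, y) = \sin{\left(y \right)} - 3 e^{- x}.

Answer: u(x, y) = \sin{\left(y \right)} - 3 e^{- x}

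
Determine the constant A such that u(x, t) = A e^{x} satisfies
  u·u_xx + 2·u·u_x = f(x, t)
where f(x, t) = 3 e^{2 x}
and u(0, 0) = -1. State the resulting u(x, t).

Substitute the ansatz u = A e^{x} into the left-hand side.
Derivatives of the ansatz:
  u_xx = A e^{x}
  u_x = A e^{x}
Term by term:
  u·u_xx = A^{2} e^{2 x}
  2·u·u_x = 2 A^{2} e^{2 x}
So the left-hand side equals
  3 A^{2} e^{2 x}
This must equal f(x, t) = 3 e^{2 x} identically.
Matching coefficients of the independent functions:
  [e^{2 x}]:  3 A^{2} = 3
These equations allow (A) = (-1) or (1).
Impose the point condition(s):
  u(0, 0) = -1  ⟹  A = -1
Only A = -1 satisfies everything.
Hence u(x, t) = - e^{x}.

Answer: u(x, t) = - e^{x}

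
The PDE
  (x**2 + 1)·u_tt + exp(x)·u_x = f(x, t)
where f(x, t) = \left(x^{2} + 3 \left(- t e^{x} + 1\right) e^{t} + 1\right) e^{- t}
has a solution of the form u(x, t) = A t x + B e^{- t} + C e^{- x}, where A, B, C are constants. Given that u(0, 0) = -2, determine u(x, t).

Substitute the ansatz u = A t x + B e^{- t} + C e^{- x} into the left-hand side.
Derivatives of the ansatz:
  u_tt = B e^{- t}
  u_x = A t - C e^{- x}
Term by term:
  (x**2 + 1)·u_tt = B x^{2} e^{- t} + B e^{- t}
  exp(x)·u_x = A t e^{x} - C
So the left-hand side equals
  A t e^{x} + B x^{2} e^{- t} + B e^{- t} - C
This must equal f(x, t) identically; expanded, f = - 3 t e^{x} + x^{2} e^{- t} + 3 + e^{- t}.
Matching coefficients of the independent functions:
  [constant term]:  - C = 3
  [t e^{x}]:  A = -3
  [x^{2} e^{- t}, e^{- t}]:  B = 1
Solving: A = -3, B = 1, C = -3.
Check against the point condition:
  u(0, 0) = -2  ⟹  B + C = -2  ✓
Hence u(x, t) = - 3 t x - 3 e^{- x} + e^{- t}.

Answer: u(x, t) = - 3 t x - 3 e^{- x} + e^{- t}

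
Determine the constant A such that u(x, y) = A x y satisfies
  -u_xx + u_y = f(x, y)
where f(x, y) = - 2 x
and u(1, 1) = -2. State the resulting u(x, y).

Substitute the ansatz u = A x y into the left-hand side.
Derivatives of the ansatz:
  u_xx = 0
  u_y = A x
Term by term:
  -u_xx = 0
  u_y = A x
So the left-hand side equals
  A x
This must equal f(x, y) = - 2 x identically.
Matching coefficients of the independent functions:
  [x]:  A = -2
Solving: A = -2.
Check against the point condition:
  u(1, 1) = -2  ⟹  A = -2  ✓
Hence u(x, y) = - 2 x y.

Answer: u(x, y) = - 2 x y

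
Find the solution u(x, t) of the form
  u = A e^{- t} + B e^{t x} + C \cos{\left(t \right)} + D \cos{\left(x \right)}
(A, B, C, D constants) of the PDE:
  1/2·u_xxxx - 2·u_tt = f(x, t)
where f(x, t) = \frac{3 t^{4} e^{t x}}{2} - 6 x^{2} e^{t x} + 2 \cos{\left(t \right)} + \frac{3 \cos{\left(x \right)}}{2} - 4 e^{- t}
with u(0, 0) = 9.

Answer: u(x, t) = 3 e^{t x} + \cos{\left(t \right)} + 3 \cos{\left(x \right)} + 2 e^{- t}

Derivation:
Substitute the ansatz u = A e^{- t} + B e^{t x} + C \cos{\left(t \right)} + D \cos{\left(x \right)} into the left-hand side.
Derivatives of the ansatz:
  u_xxxx = B t^{4} e^{t x} + D \cos{\left(x \right)}
  u_tt = A e^{- t} + B x^{2} e^{t x} - C \cos{\left(t \right)}
Term by term:
  1/2·u_xxxx = \frac{B t^{4} e^{t x}}{2} + \frac{D \cos{\left(x \right)}}{2}
  -2·u_tt = - 2 A e^{- t} - 2 B x^{2} e^{t x} + 2 C \cos{\left(t \right)}
So the left-hand side equals
  - 2 A e^{- t} + \frac{B t^{4} e^{t x}}{2} - 2 B x^{2} e^{t x} + 2 C \cos{\left(t \right)} + \frac{D \cos{\left(x \right)}}{2}
This must equal f(x, t) = \frac{3 t^{4} e^{t x}}{2} - 6 x^{2} e^{t x} + 2 \cos{\left(t \right)} + \frac{3 \cos{\left(x \right)}}{2} - 4 e^{- t} identically.
Matching coefficients of the independent functions:
  [t^{4} e^{t x}]:  \frac{B}{2} = \frac{3}{2}
  [x^{2} e^{t x}]:  - 2 B = -6
  [e^{- t}]:  - 2 A = -4
  [\cos{\left(t \right)}]:  2 C = 2
  [\cos{\left(x \right)}]:  \frac{D}{2} = \frac{3}{2}
Solving: A = 2, B = 3, C = 1, D = 3.
Check against the point condition:
  u(0, 0) = 9  ⟹  A + B + C + D = 9  ✓
Hence u(x, t) = 3 e^{t x} + \cos{\left(t \right)} + 3 \cos{\left(x \right)} + 2 e^{- t}.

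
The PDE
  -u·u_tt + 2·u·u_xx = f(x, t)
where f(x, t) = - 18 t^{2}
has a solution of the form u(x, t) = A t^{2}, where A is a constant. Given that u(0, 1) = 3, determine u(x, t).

Substitute the ansatz u = A t^{2} into the left-hand side.
Derivatives of the ansatz:
  u_tt = 2 A
  u_xx = 0
Term by term:
  -u·u_tt = - 2 A^{2} t^{2}
  2·u·u_xx = 0
So the left-hand side equals
  - 2 A^{2} t^{2}
This must equal f(x, t) = - 18 t^{2} identically.
Matching coefficients of the independent functions:
  [t^{2}]:  - 2 A^{2} = -18
These equations allow (A) = (-3) or (3).
Impose the point condition(s):
  u(0, 1) = 3  ⟹  A = 3
Only A = 3 satisfies everything.
Hence u(x, t) = 3 t^{2}.

Answer: u(x, t) = 3 t^{2}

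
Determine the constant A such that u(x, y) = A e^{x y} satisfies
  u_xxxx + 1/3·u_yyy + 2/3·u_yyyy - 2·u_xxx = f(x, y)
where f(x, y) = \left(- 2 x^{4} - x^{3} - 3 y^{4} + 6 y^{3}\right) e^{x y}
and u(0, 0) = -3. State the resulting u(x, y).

Substitute the ansatz u = A e^{x y} into the left-hand side.
Derivatives of the ansatz:
  u_xxxx = A y^{4} e^{x y}
  u_yyy = A x^{3} e^{x y}
  u_yyyy = A x^{4} e^{x y}
  u_xxx = A y^{3} e^{x y}
Term by term:
  u_xxxx = A y^{4} e^{x y}
  1/3·u_yyy = \frac{A x^{3} e^{x y}}{3}
  2/3·u_yyyy = \frac{2 A x^{4} e^{x y}}{3}
  -2·u_xxx = - 2 A y^{3} e^{x y}
So the left-hand side equals
  \frac{2 A x^{4} e^{x y}}{3} + \frac{A x^{3} e^{x y}}{3} + A y^{4} e^{x y} - 2 A y^{3} e^{x y}
This must equal f(x, y) identically; expanded, f = - 2 x^{4} e^{x y} - x^{3} e^{x y} - 3 y^{4} e^{x y} + 6 y^{3} e^{x y}.
Matching coefficients of the independent functions:
  [x^{3} e^{x y}]:  \frac{A}{3} = -1
  [x^{4} e^{x y}]:  \frac{2 A}{3} = -2
  [y^{3} e^{x y}]:  - 2 A = 6
  [y^{4} e^{x y}]:  A = -3
Solving: A = -3.
Check against the point condition:
  u(0, 0) = -3  ⟹  A = -3  ✓
Hence u(x, y) = - 3 e^{x y}.

Answer: u(x, y) = - 3 e^{x y}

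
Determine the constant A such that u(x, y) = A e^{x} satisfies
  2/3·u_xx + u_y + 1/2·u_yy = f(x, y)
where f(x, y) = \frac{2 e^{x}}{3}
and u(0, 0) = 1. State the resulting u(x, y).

Substitute the ansatz u = A e^{x} into the left-hand side.
Derivatives of the ansatz:
  u_xx = A e^{x}
  u_y = 0
  u_yy = 0
Term by term:
  2/3·u_xx = \frac{2 A e^{x}}{3}
  u_y = 0
  1/2·u_yy = 0
So the left-hand side equals
  \frac{2 A e^{x}}{3}
This must equal f(x, y) = \frac{2 e^{x}}{3} identically.
Matching coefficients of the independent functions:
  [e^{x}]:  \frac{2 A}{3} = \frac{2}{3}
Solving: A = 1.
Check against the point condition:
  u(0, 0) = 1  ⟹  A = 1  ✓
Hence u(x, y) = e^{x}.

Answer: u(x, y) = e^{x}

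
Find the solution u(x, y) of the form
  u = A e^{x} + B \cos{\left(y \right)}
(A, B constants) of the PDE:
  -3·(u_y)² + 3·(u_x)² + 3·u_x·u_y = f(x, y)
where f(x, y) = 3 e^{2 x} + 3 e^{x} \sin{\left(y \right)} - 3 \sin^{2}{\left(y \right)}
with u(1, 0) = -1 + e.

Answer: u(x, y) = e^{x} - \cos{\left(y \right)}

Derivation:
Substitute the ansatz u = A e^{x} + B \cos{\left(y \right)} into the left-hand side.
Derivatives of the ansatz:
  u_y = - B \sin{\left(y \right)}
  u_x = A e^{x}
Term by term:
  -3·(u_y)² = - 3 B^{2} \sin^{2}{\left(y \right)}
  3·(u_x)² = 3 A^{2} e^{2 x}
  3·u_x·u_y = - 3 A B e^{x} \sin{\left(y \right)}
So the left-hand side equals
  3 A^{2} e^{2 x} - 3 A B e^{x} \sin{\left(y \right)} - 3 B^{2} \sin^{2}{\left(y \right)}
This must equal f(x, y) = 3 e^{2 x} + 3 e^{x} \sin{\left(y \right)} - 3 \sin^{2}{\left(y \right)} identically.
Matching coefficients of the independent functions:
  [e^{x} \sin{\left(y \right)}]:  - 3 A B = 3
  [e^{2 x}]:  3 A^{2} = 3
  [\sin^{2}{\left(y \right)}]:  - 3 B^{2} = -3
These equations allow (A, B) = (-1, 1) or (1, -1).
Impose the point condition(s):
  u(1, 0) = -1 + e  ⟹  e A + B = -1 + e
Only A = 1, B = -1 satisfies everything.
Hence u(x, y) = e^{x} - \cos{\left(y \right)}.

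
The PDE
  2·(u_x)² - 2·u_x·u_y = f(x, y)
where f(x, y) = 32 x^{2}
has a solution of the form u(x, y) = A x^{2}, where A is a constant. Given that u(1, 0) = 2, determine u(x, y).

Substitute the ansatz u = A x^{2} into the left-hand side.
Derivatives of the ansatz:
  u_x = 2 A x
  u_y = 0
Term by term:
  2·(u_x)² = 8 A^{2} x^{2}
  -2·u_x·u_y = 0
So the left-hand side equals
  8 A^{2} x^{2}
This must equal f(x, y) = 32 x^{2} identically.
Matching coefficients of the independent functions:
  [x^{2}]:  8 A^{2} = 32
These equations allow (A) = (-2) or (2).
Impose the point condition(s):
  u(1, 0) = 2  ⟹  A = 2
Only A = 2 satisfies everything.
Hence u(x, y) = 2 x^{2}.

Answer: u(x, y) = 2 x^{2}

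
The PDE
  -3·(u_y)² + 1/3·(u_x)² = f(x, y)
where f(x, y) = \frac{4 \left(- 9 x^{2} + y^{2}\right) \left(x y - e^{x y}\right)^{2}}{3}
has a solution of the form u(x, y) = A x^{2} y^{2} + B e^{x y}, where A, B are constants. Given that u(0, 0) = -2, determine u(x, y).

Answer: u(x, y) = x^{2} y^{2} - 2 e^{x y}

Derivation:
Substitute the ansatz u = A x^{2} y^{2} + B e^{x y} into the left-hand side.
Derivatives of the ansatz:
  u_y = 2 A x^{2} y + B x e^{x y}
  u_x = 2 A x y^{2} + B y e^{x y}
Term by term:
  -3·(u_y)² = - 12 A^{2} x^{4} y^{2} - 12 A B x^{3} y e^{x y} - 3 B^{2} x^{2} e^{2 x y}
  1/3·(u_x)² = \frac{4 A^{2} x^{2} y^{4}}{3} + \frac{4 A B x y^{3} e^{x y}}{3} + \frac{B^{2} y^{2} e^{2 x y}}{3}
So the left-hand side equals
  - 12 A^{2} x^{4} y^{2} + \frac{4 A^{2} x^{2} y^{4}}{3} - 12 A B x^{3} y e^{x y} + \frac{4 A B x y^{3} e^{x y}}{3} - 3 B^{2} x^{2} e^{2 x y} + \frac{B^{2} y^{2} e^{2 x y}}{3}
This must equal f(x, y) identically; expanded, f = - 12 x^{4} y^{2} + 24 x^{3} y e^{x y} + \frac{4 x^{2} y^{4}}{3} - 12 x^{2} e^{2 x y} - \frac{8 x y^{3} e^{x y}}{3} + \frac{4 y^{2} e^{2 x y}}{3}.
Matching coefficients of the independent functions:
  [x^{2} y^{4}]:  \frac{4 A^{2}}{3} = \frac{4}{3}
  [x^{2} e^{2 x y}]:  - 3 B^{2} = -12
  [x^{4} y^{2}]:  - 12 A^{2} = -12
  [y^{2} e^{2 x y}]:  \frac{B^{2}}{3} = \frac{4}{3}
  [x y^{3} e^{x y}]:  \frac{4 A B}{3} = - \frac{8}{3}
  [x^{3} y e^{x y}]:  - 12 A B = 24
These equations allow (A, B) = (-1, 2) or (1, -2).
Impose the point condition(s):
  u(0, 0) = -2  ⟹  B = -2
Only A = 1, B = -2 satisfies everything.
Hence u(x, y) = x^{2} y^{2} - 2 e^{x y}.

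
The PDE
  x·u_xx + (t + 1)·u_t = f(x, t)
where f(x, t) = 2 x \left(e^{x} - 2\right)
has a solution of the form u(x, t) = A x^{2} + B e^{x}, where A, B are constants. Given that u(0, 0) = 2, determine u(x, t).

Answer: u(x, t) = - 2 x^{2} + 2 e^{x}

Derivation:
Substitute the ansatz u = A x^{2} + B e^{x} into the left-hand side.
Derivatives of the ansatz:
  u_xx = 2 A + B e^{x}
  u_t = 0
Term by term:
  x·u_xx = 2 A x + B x e^{x}
  (t + 1)·u_t = 0
So the left-hand side equals
  2 A x + B x e^{x}
This must equal f(x, t) = 2 x \left(e^{x} - 2\right) identically.
Matching coefficients of the independent functions:
  [x]:  2 A = -4
  [x e^{x}]:  B = 2
Solving: A = -2, B = 2.
Check against the point condition:
  u(0, 0) = 2  ⟹  B = 2  ✓
Hence u(x, t) = - 2 x^{2} + 2 e^{x}.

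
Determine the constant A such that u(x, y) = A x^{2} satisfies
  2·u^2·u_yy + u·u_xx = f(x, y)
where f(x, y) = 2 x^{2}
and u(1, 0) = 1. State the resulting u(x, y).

Substitute the ansatz u = A x^{2} into the left-hand side.
Derivatives of the ansatz:
  u_yy = 0
  u_xx = 2 A
Term by term:
  2·u^2·u_yy = 0
  u·u_xx = 2 A^{2} x^{2}
So the left-hand side equals
  2 A^{2} x^{2}
This must equal f(x, y) = 2 x^{2} identically.
Matching coefficients of the independent functions:
  [x^{2}]:  2 A^{2} = 2
These equations allow (A) = (-1) or (1).
Impose the point condition(s):
  u(1, 0) = 1  ⟹  A = 1
Only A = 1 satisfies everything.
Hence u(x, y) = x^{2}.

Answer: u(x, y) = x^{2}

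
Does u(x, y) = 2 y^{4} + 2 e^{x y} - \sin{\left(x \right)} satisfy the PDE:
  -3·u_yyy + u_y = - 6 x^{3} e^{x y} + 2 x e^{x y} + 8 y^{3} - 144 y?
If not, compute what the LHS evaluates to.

Evaluate each term of the left-hand side for u = 2 y^{4} + 2 e^{x y} - \sin{\left(x \right)}.
Derivatives:
  u_yyy = 2 x^{3} e^{x y} + 48 y
  u_y = 2 x e^{x y} + 8 y^{3}
Terms:
  -3·u_yyy = - 6 x^{3} e^{x y} - 144 y
  u_y = 2 x e^{x y} + 8 y^{3}
Sum: LHS = - 6 x^{3} e^{x y} + 2 x e^{x y} + 8 y^{3} - 144 y
This is exactly the given right-hand side, so u is a solution.

Answer: Yes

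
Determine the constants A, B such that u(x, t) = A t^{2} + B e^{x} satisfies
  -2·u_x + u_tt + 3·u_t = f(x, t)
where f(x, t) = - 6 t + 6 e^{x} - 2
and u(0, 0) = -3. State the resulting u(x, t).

Answer: u(x, t) = - t^{2} - 3 e^{x}

Derivation:
Substitute the ansatz u = A t^{2} + B e^{x} into the left-hand side.
Derivatives of the ansatz:
  u_x = B e^{x}
  u_tt = 2 A
  u_t = 2 A t
Term by term:
  -2·u_x = - 2 B e^{x}
  u_tt = 2 A
  3·u_t = 6 A t
So the left-hand side equals
  6 A t + 2 A - 2 B e^{x}
This must equal f(x, t) = - 6 t + 6 e^{x} - 2 identically.
Matching coefficients of the independent functions:
  [constant term]:  2 A = -2
  [t]:  6 A = -6
  [e^{x}]:  - 2 B = 6
Solving: A = -1, B = -3.
Check against the point condition:
  u(0, 0) = -3  ⟹  B = -3  ✓
Hence u(x, t) = - t^{2} - 3 e^{x}.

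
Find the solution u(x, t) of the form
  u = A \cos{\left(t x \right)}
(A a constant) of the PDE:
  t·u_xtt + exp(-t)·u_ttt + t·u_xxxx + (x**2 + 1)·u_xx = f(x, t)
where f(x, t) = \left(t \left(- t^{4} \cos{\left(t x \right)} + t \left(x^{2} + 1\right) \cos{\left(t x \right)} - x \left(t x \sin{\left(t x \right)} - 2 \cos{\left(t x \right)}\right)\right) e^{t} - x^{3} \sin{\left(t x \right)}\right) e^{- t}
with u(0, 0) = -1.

Substitute the ansatz u = A \cos{\left(t x \right)} into the left-hand side.
Derivatives of the ansatz:
  u_xtt = A t x^{2} \sin{\left(t x \right)} - 2 A x \cos{\left(t x \right)}
  u_ttt = A x^{3} \sin{\left(t x \right)}
  u_xxxx = A t^{4} \cos{\left(t x \right)}
  u_xx = - A t^{2} \cos{\left(t x \right)}
Term by term:
  t·u_xtt = A t^{2} x^{2} \sin{\left(t x \right)} - 2 A t x \cos{\left(t x \right)}
  exp(-t)·u_ttt = A x^{3} e^{- t} \sin{\left(t x \right)}
  t·u_xxxx = A t^{5} \cos{\left(t x \right)}
  (x**2 + 1)·u_xx = - A t^{2} x^{2} \cos{\left(t x \right)} - A t^{2} \cos{\left(t x \right)}
So the left-hand side equals
  A t^{5} \cos{\left(t x \right)} + A t^{2} x^{2} \sin{\left(t x \right)} - A t^{2} x^{2} \cos{\left(t x \right)} - A t^{2} \cos{\left(t x \right)} - 2 A t x \cos{\left(t x \right)} + A x^{3} e^{- t} \sin{\left(t x \right)}
This must equal f(x, t) identically; expanded, f = - t^{5} \cos{\left(t x \right)} - t^{2} x^{2} \sin{\left(t x \right)} + t^{2} x^{2} \cos{\left(t x \right)} + t^{2} \cos{\left(t x \right)} + 2 t x \cos{\left(t x \right)} - x^{3} e^{- t} \sin{\left(t x \right)}.
Matching coefficients of the independent functions:
  [t^{2} \cos{\left(t x \right)}, t^{2} x^{2} \cos{\left(t x \right)}]:  - A = 1
  [t^{5} \cos{\left(t x \right)}, t^{2} x^{2} \sin{\left(t x \right)}, x^{3} e^{- t} \sin{\left(t x \right)}]:  A = -1
  [t x \cos{\left(t x \right)}]:  - 2 A = 2
Solving: A = -1.
Check against the point condition:
  u(0, 0) = -1  ⟹  A = -1  ✓
Hence u(x, t) = - \cos{\left(t x \right)}.

Answer: u(x, t) = - \cos{\left(t x \right)}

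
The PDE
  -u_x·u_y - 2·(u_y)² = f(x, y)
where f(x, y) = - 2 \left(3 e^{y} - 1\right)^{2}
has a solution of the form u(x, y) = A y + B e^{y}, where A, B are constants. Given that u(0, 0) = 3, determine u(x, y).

Substitute the ansatz u = A y + B e^{y} into the left-hand side.
Derivatives of the ansatz:
  u_x = 0
  u_y = A + B e^{y}
Term by term:
  -u_x·u_y = 0
  -2·(u_y)² = - 2 A^{2} - 4 A B e^{y} - 2 B^{2} e^{2 y}
So the left-hand side equals
  - 2 A^{2} - 4 A B e^{y} - 2 B^{2} e^{2 y}
This must equal f(x, y) identically; expanded, f = - 18 e^{2 y} + 12 e^{y} - 2.
Matching coefficients of the independent functions:
  [constant term]:  - 2 A^{2} = -2
  [e^{y}]:  - 4 A B = 12
  [e^{2 y}]:  - 2 B^{2} = -18
These equations allow (A, B) = (-1, 3) or (1, -3).
Impose the point condition(s):
  u(0, 0) = 3  ⟹  B = 3
Only A = -1, B = 3 satisfies everything.
Hence u(x, y) = - y + 3 e^{y}.

Answer: u(x, y) = - y + 3 e^{y}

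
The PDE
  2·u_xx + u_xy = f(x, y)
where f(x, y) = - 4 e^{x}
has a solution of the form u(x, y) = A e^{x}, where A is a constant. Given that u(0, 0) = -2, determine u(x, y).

Answer: u(x, y) = - 2 e^{x}

Derivation:
Substitute the ansatz u = A e^{x} into the left-hand side.
Derivatives of the ansatz:
  u_xx = A e^{x}
  u_xy = 0
Term by term:
  2·u_xx = 2 A e^{x}
  u_xy = 0
So the left-hand side equals
  2 A e^{x}
This must equal f(x, y) = - 4 e^{x} identically.
Matching coefficients of the independent functions:
  [e^{x}]:  2 A = -4
Solving: A = -2.
Check against the point condition:
  u(0, 0) = -2  ⟹  A = -2  ✓
Hence u(x, y) = - 2 e^{x}.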